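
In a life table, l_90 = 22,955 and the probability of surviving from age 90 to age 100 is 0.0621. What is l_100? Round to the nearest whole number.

1426

l_100 = l_90 × p = 22,955 × 0.0621 = 1426.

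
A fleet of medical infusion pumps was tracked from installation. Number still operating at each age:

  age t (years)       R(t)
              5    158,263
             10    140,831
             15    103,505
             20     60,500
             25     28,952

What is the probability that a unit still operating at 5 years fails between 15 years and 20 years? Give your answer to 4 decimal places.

0.2717

This is the probability of reaching 15 but not 20, conditional on being operational at 5: (R(15) − R(20)) / R(5).
= (103,505 − 60,500) / 158,263 = 43,005 / 158,263 = 0.271731.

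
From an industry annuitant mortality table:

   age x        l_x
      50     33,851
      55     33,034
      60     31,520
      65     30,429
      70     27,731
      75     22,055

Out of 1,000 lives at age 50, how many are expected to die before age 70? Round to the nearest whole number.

181

The relevant probability is 1 − 27,731/33,851 = 0.180792.
Expected number = 1,000 × 0.180792 = 181.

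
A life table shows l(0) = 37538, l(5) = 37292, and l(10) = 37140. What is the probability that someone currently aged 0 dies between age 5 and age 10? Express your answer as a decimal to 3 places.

This is the probability of reaching 5 but not 10, conditional on being alive at 0: (l(5) − l(10)) / l(0).
= (37292 − 37140) / 37538 = 152 / 37538 = 0.004049.

0.004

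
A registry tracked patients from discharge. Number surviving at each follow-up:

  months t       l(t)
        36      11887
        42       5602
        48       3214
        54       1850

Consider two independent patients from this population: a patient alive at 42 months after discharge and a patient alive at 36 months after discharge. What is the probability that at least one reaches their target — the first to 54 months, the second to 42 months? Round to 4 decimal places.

0.6459

p₁ = l(54)/l(42) = 1850/5602 = 0.330239; p₂ = l(42)/l(36) = 5602/11887 = 0.471271.
P(at least one) = 1 − (1−p₁)(1−p₂) = 1 − 0.669761 × 0.528729 = 0.645878.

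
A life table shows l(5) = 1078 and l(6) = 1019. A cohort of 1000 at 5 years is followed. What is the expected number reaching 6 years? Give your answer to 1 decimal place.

The relevant probability is 1019/1078 = 0.945269.
Expected number = 1000 × 0.945269 = 945.3.

945.3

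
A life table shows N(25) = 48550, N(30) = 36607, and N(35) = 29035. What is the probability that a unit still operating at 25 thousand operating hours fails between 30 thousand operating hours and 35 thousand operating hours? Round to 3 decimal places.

This is the probability of reaching 30 but not 35, conditional on being operational at 25: (N(30) − N(35)) / N(25).
= (36607 − 29035) / 48550 = 7572 / 48550 = 0.155963.

0.156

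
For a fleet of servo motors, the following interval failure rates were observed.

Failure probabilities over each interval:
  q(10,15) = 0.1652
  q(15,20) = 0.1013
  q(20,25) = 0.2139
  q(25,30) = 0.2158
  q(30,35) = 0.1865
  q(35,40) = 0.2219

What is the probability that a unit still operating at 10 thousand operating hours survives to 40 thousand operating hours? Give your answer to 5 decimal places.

Chaining the interval survival probabilities: (1 − 0.1652) × (1 − 0.1013) × (1 − 0.2139) × (1 − 0.2158) × (1 − 0.1865) × (1 − 0.2219).
= 0.8348 × 0.8987 × 0.7861 × 0.7842 × 0.8135 × 0.7781 = 0.292749.

0.29275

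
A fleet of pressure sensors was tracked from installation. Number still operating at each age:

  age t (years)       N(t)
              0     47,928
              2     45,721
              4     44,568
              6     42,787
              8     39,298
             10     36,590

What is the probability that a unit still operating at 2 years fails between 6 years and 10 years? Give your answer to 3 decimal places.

This is the probability of reaching 6 but not 10, conditional on being operational at 2: (N(6) − N(10)) / N(2).
= (42,787 − 36,590) / 45,721 = 6,197 / 45,721 = 0.135539.

0.136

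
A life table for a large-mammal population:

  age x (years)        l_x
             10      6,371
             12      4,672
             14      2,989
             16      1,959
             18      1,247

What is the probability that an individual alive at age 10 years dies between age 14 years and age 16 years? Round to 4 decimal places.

0.1617

This is the probability of reaching 14 but not 16, conditional on being alive at 10: (l_14 − l_16) / l_10.
= (2,989 − 1,959) / 6,371 = 1,030 / 6,371 = 0.161670.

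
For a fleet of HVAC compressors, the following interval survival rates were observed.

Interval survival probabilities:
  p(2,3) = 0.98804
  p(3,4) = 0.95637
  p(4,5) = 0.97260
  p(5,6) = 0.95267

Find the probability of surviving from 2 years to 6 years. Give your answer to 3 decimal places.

0.876

Chaining the interval survival probabilities: 0.98804 × 0.95637 × 0.97260 × 0.95267.
= 0.875542.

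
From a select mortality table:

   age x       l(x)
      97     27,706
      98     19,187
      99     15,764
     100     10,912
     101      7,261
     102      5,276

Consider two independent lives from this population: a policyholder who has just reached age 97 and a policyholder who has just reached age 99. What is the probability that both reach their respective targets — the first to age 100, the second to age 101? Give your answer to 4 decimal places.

p₁ = l(100)/l(97) = 10,912/27,706 = 0.393850; p₂ = l(101)/l(99) = 7,261/15,764 = 0.460606.
P(both) = p₁ × p₂ = 0.393850 × 0.460606 = 0.181410.

0.1814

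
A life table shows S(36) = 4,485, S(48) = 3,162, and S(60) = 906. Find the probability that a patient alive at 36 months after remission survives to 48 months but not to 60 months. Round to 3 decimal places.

0.503

This is the probability of reaching 48 but not 60, conditional on being alive at 36: (S(48) − S(60)) / S(36).
= (3,162 − 906) / 4,485 = 2,256 / 4,485 = 0.503010.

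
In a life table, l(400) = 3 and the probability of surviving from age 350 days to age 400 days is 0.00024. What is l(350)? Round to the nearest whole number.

l(350) = l(400) / p = 3 / 0.00024 = 12500.

12500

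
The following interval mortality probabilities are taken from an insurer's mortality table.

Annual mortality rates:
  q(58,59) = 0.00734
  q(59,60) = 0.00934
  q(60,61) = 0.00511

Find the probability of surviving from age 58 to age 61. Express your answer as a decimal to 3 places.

0.978

Chaining the interval survival probabilities: (1 − 0.00734) × (1 − 0.00934) × (1 − 0.00511).
= 0.99266 × 0.99066 × 0.99489 = 0.978363.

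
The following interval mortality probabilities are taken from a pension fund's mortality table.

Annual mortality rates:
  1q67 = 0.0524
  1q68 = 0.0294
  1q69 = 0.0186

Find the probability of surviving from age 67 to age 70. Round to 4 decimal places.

0.9026

3p67 = (1 − 0.0524) × (1 − 0.0294) × (1 − 0.0186).
= 0.9476 × 0.9706 × 0.9814 = 0.902633.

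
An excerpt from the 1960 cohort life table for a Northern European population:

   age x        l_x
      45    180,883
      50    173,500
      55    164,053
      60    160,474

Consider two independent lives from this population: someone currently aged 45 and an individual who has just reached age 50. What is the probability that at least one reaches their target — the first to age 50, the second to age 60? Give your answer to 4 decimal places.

0.9969

p₁ = l_50/l_45 = 173,500/180,883 = 0.959184; p₂ = l_60/l_50 = 160,474/173,500 = 0.924922.
P(at least one) = 1 − (1−p₁)(1−p₂) = 1 − 0.040816 × 0.075078 = 0.996936.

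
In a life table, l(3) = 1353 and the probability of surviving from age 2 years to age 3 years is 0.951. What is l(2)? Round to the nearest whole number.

l(2) = l(3) / p = 1353 / 0.951 = 1423.

1423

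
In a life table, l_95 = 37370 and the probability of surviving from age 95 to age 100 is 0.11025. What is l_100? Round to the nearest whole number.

l_100 = l_95 × p = 37370 × 0.11025 = 4120.

4120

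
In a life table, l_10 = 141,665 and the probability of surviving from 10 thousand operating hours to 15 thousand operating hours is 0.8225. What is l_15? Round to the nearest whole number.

116519

l_15 = l_10 × p = 141,665 × 0.8225 = 116519.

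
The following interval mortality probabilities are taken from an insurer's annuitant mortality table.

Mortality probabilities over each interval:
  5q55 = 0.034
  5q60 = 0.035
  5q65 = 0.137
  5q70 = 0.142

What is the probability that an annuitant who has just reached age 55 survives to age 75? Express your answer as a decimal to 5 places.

Survival from 55 to 75 is the product of surviving each interval: (1 − 0.034) × (1 − 0.035) × (1 − 0.137) × (1 − 0.142).
= 0.966 × 0.965 × 0.863 × 0.858 = 0.690244.

0.69024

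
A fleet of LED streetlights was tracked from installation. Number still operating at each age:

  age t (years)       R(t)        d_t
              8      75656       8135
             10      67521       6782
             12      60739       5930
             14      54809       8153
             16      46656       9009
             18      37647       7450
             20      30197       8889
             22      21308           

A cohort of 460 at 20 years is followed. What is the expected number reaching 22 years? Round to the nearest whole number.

The relevant probability is 21308/30197 = 0.705633.
Expected number = 460 × 0.705633 = 325.

325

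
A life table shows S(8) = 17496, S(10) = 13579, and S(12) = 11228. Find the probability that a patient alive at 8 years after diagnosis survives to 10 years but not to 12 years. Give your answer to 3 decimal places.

0.134

This is the probability of reaching 10 but not 12, conditional on being alive at 8: (S(10) − S(12)) / S(8).
= (13579 − 11228) / 17496 = 2351 / 17496 = 0.134374.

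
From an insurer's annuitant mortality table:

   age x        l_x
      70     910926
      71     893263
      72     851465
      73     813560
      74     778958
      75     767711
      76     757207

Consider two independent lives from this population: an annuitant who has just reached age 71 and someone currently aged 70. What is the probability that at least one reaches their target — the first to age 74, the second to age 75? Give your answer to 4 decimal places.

p₁ = l_74/l_71 = 778958/893263 = 0.872037; p₂ = l_75/l_70 = 767711/910926 = 0.842781.
P(at least one) = 1 − (1−p₁)(1−p₂) = 1 − 0.127963 × 0.157219 = 0.979882.

0.9799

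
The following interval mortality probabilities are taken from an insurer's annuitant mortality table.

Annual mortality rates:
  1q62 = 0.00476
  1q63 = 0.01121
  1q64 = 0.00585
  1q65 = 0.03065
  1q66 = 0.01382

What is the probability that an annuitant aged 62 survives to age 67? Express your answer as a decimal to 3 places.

The overall survival probability is (1 − 0.00476) × (1 − 0.01121) × (1 − 0.00585) × (1 − 0.03065) × (1 − 0.01382).
= 0.99524 × 0.98879 × 0.99415 × 0.96935 × 0.98618 = 0.935235.

0.935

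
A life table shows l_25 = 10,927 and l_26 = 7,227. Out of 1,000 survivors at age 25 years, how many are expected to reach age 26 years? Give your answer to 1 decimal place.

The relevant probability is 7,227/10,927 = 0.661389.
Expected number = 1,000 × 0.661389 = 661.4.

661.4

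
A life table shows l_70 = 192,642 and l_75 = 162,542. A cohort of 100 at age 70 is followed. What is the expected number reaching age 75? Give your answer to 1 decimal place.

The relevant probability is 162,542/192,642 = 0.843752.
Expected number = 100 × 0.843752 = 84.4.

84.4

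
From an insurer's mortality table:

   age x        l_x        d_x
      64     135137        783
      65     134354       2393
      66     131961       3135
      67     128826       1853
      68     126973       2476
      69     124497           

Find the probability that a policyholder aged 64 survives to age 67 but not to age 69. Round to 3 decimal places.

This is the probability of reaching 67 but not 69, conditional on being alive at 64: (l_67 − l_69) / l_64.
= (128826 − 124497) / 135137 = 4329 / 135137 = 0.032034.

0.032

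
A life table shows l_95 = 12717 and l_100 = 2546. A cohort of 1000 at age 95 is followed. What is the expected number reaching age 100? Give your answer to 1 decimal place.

200.2

The relevant probability is 2546/12717 = 0.200204.
Expected number = 1000 × 0.200204 = 200.2.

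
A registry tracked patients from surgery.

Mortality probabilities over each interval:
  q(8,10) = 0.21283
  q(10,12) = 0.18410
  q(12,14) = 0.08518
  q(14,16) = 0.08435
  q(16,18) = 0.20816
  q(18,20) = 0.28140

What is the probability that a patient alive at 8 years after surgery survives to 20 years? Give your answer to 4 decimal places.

Chaining the interval survival probabilities: (1 − 0.21283) × (1 − 0.18410) × (1 − 0.08518) × (1 − 0.08435) × (1 − 0.20816) × (1 − 0.28140).
= 0.78717 × 0.81590 × 0.91482 × 0.91565 × 0.79184 × 0.71860 = 0.306123.

0.3061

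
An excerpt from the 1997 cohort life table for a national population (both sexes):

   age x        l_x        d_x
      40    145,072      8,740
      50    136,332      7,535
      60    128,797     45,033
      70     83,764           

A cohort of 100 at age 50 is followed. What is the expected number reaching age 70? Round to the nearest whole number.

The relevant probability is 83,764/136,332 = 0.614412.
Expected number = 100 × 0.614412 = 61.

61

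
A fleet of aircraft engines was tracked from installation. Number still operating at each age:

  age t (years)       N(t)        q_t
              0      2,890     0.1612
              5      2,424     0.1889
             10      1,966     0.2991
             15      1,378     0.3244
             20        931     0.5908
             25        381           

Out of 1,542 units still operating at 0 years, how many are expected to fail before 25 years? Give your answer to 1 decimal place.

The relevant probability is 1 − 381/2,890 = 0.868166.
Expected number = 1,542 × 0.868166 = 1338.7.

1338.7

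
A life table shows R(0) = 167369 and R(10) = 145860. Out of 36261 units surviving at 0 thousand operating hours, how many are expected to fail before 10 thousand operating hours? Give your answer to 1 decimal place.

4660.0

The relevant probability is 1 − 145860/167369 = 0.128512.
Expected number = 36261 × 0.128512 = 4660.0.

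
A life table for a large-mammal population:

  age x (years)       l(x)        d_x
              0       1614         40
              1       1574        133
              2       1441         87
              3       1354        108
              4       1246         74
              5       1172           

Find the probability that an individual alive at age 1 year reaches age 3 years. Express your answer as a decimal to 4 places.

The conditional survival probability is l(3)/l(1) = 1354/1574 = 0.860229.

0.8602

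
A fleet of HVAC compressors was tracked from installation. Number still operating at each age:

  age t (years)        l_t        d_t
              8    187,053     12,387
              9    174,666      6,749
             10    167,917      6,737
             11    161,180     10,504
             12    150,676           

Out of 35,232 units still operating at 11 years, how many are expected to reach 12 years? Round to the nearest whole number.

32936

The relevant probability is 150,676/161,180 = 0.934831.
Expected number = 35,232 × 0.934831 = 32936.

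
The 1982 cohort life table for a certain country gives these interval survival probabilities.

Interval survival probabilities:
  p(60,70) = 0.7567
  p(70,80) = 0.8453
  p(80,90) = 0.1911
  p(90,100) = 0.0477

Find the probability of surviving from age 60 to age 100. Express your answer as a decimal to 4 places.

0.0058

Chaining the interval survival probabilities: 0.7567 × 0.8453 × 0.1911 × 0.0477.
= 0.005831.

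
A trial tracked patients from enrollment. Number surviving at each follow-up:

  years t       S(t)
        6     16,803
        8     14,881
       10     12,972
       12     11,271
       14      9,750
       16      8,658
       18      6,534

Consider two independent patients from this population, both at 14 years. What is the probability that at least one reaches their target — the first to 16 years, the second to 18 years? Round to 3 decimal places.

0.963

p₁ = S(16)/S(14) = 8,658/9,750 = 0.888000; p₂ = S(18)/S(14) = 6,534/9,750 = 0.670154.
P(at least one) = 1 − (1−p₁)(1−p₂) = 1 − 0.112000 × 0.329846 = 0.963057.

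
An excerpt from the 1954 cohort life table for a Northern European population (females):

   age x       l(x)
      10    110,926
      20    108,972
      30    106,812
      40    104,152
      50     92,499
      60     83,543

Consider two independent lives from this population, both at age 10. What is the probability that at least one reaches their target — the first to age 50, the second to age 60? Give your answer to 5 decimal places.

0.95899

p₁ = l(50)/l(10) = 92,499/110,926 = 0.833880; p₂ = l(60)/l(10) = 83,543/110,926 = 0.753142.
P(at least one) = 1 − (1−p₁)(1−p₂) = 1 − 0.166120 × 0.246858 = 0.958992.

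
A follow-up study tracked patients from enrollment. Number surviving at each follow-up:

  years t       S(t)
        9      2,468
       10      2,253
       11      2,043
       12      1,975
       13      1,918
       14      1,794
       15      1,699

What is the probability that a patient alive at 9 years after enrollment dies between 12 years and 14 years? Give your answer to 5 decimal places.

0.07334

This is the probability of reaching 12 but not 14, conditional on being alive at 9: (S(12) − S(14)) / S(9).
= (1,975 − 1,794) / 2,468 = 181 / 2,468 = 0.073339.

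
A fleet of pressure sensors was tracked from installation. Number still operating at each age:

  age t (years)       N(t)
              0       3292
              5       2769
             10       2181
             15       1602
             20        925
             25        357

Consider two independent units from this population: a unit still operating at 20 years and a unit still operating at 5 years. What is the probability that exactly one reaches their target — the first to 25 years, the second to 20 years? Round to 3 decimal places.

0.462

p₁ = N(25)/N(20) = 357/925 = 0.385946; p₂ = N(20)/N(5) = 925/2769 = 0.334056.
P(exactly one) = p₁(1−p₂) + (1−p₁)p₂ = 0.257018 + 0.205128 = 0.462147.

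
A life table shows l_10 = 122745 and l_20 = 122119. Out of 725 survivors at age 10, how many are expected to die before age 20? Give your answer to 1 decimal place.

The relevant probability is 1 − 122119/122745 = 0.005100.
Expected number = 725 × 0.005100 = 3.7.

3.7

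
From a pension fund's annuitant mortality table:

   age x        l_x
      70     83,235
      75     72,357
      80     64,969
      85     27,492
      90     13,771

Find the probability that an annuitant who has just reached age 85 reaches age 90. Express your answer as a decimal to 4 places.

0.5009

The conditional survival probability is l_90/l_85 = 13,771/27,492 = 0.500909.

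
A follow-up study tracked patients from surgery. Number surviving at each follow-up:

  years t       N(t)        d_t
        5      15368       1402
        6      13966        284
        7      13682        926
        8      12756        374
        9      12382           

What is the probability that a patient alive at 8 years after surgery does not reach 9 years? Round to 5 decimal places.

P(die before 9 | alive at 8) = 1 − N(9)/N(8) = 1 − 12382/12756 = (374)/12756 = 0.029320.

0.02932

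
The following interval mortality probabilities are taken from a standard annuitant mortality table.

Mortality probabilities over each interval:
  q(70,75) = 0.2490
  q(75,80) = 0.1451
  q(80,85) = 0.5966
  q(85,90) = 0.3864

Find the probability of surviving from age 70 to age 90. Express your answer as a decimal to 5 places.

0.15892

P(survive 70→90) = (1 − 0.2490) × (1 − 0.1451) × (1 − 0.5966) × (1 − 0.3864).
= 0.7510 × 0.8549 × 0.4034 × 0.6136 = 0.158919.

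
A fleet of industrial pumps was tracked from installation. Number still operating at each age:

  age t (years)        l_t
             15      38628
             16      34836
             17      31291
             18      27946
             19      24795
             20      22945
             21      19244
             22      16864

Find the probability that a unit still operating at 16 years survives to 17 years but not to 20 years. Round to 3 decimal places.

0.240

This is the probability of reaching 17 but not 20, conditional on being operational at 16: (l_17 − l_20) / l_16.
= (31291 − 22945) / 34836 = 8346 / 34836 = 0.239580.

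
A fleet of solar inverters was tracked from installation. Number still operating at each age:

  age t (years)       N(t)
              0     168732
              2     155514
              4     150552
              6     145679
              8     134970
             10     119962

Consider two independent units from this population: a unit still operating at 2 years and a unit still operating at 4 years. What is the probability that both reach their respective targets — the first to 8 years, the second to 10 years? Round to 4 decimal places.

0.6916

p₁ = N(8)/N(2) = 134970/155514 = 0.867896; p₂ = N(10)/N(4) = 119962/150552 = 0.796814.
P(both) = p₁ × p₂ = 0.867896 × 0.796814 = 0.691552.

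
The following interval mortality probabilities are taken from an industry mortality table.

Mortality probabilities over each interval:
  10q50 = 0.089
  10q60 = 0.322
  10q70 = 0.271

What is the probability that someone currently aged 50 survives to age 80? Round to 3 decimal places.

The overall survival probability is (1 − 0.089) × (1 − 0.322) × (1 − 0.271).
= 0.911 × 0.678 × 0.729 = 0.450273.

0.450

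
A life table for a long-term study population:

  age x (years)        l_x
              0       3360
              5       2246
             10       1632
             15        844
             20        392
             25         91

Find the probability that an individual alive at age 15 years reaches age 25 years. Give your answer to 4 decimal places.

0.1078

The conditional survival probability is l_25/l_15 = 91/844 = 0.107820.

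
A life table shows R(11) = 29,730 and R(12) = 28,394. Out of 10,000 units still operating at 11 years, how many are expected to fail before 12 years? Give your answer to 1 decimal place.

449.4

The relevant probability is 1 − 28,394/29,730 = 0.044938.
Expected number = 10,000 × 0.044938 = 449.4.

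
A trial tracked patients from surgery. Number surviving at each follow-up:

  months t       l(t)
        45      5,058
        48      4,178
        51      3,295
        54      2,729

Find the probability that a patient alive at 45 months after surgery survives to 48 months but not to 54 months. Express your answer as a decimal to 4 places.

This is the probability of reaching 48 but not 54, conditional on being alive at 45: (l(48) − l(54)) / l(45).
= (4,178 − 2,729) / 5,058 = 1,449 / 5,058 = 0.286477.

0.2865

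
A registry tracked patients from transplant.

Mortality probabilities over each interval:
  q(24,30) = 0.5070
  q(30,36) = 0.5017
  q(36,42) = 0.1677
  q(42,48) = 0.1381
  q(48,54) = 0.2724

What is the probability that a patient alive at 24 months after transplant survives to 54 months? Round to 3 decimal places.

Survival from 24 to 54 is the product of surviving each interval: (1 − 0.5070) × (1 − 0.5017) × (1 − 0.1677) × (1 − 0.1381) × (1 − 0.2724).
= 0.4930 × 0.4983 × 0.8323 × 0.8619 × 0.7276 = 0.128223.

0.128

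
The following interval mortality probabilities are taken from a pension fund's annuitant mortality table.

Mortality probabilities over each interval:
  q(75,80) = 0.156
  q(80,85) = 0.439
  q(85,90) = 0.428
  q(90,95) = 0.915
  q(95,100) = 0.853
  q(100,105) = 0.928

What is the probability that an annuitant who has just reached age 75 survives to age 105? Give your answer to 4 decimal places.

0.0002

Survival from 75 to 105 is the product of surviving each interval: (1 − 0.156) × (1 − 0.439) × (1 − 0.428) × (1 − 0.915) × (1 − 0.853) × (1 − 0.928).
= 0.844 × 0.561 × 0.572 × 0.085 × 0.147 × 0.072 = 0.000244.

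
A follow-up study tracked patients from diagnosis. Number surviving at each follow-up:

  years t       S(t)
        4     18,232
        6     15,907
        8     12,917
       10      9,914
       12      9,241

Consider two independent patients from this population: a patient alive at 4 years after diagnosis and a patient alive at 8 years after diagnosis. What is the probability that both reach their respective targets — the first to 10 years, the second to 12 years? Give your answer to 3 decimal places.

p₁ = S(10)/S(4) = 9,914/18,232 = 0.543769; p₂ = S(12)/S(8) = 9,241/12,917 = 0.715414.
P(both) = p₁ × p₂ = 0.543769 × 0.715414 = 0.389020.

0.389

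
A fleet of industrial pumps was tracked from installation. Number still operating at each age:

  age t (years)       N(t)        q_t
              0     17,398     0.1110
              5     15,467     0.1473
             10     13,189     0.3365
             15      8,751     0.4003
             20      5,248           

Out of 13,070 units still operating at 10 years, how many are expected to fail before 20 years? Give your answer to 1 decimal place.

The relevant probability is 1 − 5,248/13,189 = 0.602093.
Expected number = 13,070 × 0.602093 = 7869.4.

7869.4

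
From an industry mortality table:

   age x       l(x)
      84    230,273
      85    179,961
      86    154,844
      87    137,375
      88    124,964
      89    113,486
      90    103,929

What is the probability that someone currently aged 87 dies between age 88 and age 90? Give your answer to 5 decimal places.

0.15312

This is the probability of reaching 88 but not 90, conditional on being alive at 87: (l(88) − l(90)) / l(87).
= (124,964 − 103,929) / 137,375 = 21,035 / 137,375 = 0.153121.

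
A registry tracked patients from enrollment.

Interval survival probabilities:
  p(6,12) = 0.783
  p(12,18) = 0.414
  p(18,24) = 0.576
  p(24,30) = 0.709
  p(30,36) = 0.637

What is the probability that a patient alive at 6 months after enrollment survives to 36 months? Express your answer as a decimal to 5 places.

Chaining the interval survival probabilities: 0.783 × 0.414 × 0.576 × 0.709 × 0.637.
= 0.084328.

0.08433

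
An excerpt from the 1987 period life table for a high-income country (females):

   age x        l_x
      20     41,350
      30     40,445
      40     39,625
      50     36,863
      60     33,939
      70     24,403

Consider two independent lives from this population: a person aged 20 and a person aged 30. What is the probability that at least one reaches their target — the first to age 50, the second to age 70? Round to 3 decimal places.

0.957

p₁ = l_50/l_20 = 36,863/41,350 = 0.891487; p₂ = l_70/l_30 = 24,403/40,445 = 0.603363.
P(at least one) = 1 − (1−p₁)(1−p₂) = 1 − 0.108513 × 0.396637 = 0.956960.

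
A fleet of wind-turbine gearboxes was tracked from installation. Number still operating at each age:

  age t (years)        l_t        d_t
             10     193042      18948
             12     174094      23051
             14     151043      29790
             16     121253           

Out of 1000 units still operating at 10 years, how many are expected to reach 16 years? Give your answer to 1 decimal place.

The relevant probability is 121253/193042 = 0.628117.
Expected number = 1000 × 0.628117 = 628.1.

628.1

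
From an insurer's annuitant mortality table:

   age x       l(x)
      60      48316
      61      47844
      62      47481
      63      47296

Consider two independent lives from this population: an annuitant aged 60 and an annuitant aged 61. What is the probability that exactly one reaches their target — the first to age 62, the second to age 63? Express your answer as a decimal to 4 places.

0.0283

p₁ = l(62)/l(60) = 47481/48316 = 0.982718; p₂ = l(63)/l(61) = 47296/47844 = 0.988546.
P(exactly one) = p₁(1−p₂) + (1−p₁)p₂ = 0.011256 + 0.017084 = 0.028340.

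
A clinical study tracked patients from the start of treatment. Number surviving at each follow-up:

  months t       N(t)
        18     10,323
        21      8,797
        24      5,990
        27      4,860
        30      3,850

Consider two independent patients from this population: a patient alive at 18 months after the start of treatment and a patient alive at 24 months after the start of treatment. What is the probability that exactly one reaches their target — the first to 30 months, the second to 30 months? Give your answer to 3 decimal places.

0.536

p₁ = N(30)/N(18) = 3,850/10,323 = 0.372954; p₂ = N(30)/N(24) = 3,850/5,990 = 0.642738.
P(exactly one) = p₁(1−p₂) + (1−p₁)p₂ = 0.133242 + 0.403026 = 0.536269.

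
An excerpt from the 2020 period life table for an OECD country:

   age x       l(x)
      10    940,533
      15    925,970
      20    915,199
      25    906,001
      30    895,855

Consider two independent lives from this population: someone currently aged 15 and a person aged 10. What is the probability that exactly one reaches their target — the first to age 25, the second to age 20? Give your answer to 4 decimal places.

0.0473

p₁ = l(25)/l(15) = 906,001/925,970 = 0.978435; p₂ = l(20)/l(10) = 915,199/940,533 = 0.973064.
P(exactly one) = p₁(1−p₂) + (1−p₁)p₂ = 0.026355 + 0.020984 = 0.047339.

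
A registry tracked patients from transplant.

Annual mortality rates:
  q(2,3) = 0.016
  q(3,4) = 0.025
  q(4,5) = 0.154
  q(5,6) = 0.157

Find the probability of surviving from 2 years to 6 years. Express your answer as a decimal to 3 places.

0.684

Survival from 2 to 6 is the product of surviving each interval: (1 − 0.016) × (1 − 0.025) × (1 − 0.154) × (1 − 0.157).
= 0.984 × 0.975 × 0.846 × 0.843 = 0.684223.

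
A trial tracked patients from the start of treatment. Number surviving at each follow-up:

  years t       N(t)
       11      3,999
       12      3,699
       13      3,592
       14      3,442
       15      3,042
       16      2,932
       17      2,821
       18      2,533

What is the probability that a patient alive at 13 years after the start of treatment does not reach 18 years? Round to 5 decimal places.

0.29482

P(die before 18 | alive at 13) = 1 − N(18)/N(13) = 1 − 2,533/3,592 = (1,059)/3,592 = 0.294822.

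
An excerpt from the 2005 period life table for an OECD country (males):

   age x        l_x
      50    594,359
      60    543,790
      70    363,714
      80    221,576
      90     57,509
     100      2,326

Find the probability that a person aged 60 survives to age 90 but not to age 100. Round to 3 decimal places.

This is the probability of reaching 90 but not 100, conditional on being alive at 60: (l_90 − l_100) / l_60.
= (57,509 − 2,326) / 543,790 = 55,183 / 543,790 = 0.101479.

0.101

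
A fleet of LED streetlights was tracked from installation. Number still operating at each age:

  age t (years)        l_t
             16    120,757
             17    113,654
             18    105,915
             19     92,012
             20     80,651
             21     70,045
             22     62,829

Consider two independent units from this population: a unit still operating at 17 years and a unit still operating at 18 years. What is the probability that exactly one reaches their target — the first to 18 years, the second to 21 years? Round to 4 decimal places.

p₁ = l_18/l_17 = 105,915/113,654 = 0.931907; p₂ = l_21/l_18 = 70,045/105,915 = 0.661332.
P(exactly one) = p₁(1−p₂) + (1−p₁)p₂ = 0.315607 + 0.045032 = 0.360639.

0.3606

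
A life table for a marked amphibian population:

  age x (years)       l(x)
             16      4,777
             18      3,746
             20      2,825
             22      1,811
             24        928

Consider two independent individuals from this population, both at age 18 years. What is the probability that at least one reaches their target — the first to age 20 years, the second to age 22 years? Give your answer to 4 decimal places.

p₁ = l(20)/l(18) = 2,825/3,746 = 0.754138; p₂ = l(22)/l(18) = 1,811/3,746 = 0.483449.
P(at least one) = 1 − (1−p₁)(1−p₂) = 1 − 0.245862 × 0.516551 = 0.873000.

0.8730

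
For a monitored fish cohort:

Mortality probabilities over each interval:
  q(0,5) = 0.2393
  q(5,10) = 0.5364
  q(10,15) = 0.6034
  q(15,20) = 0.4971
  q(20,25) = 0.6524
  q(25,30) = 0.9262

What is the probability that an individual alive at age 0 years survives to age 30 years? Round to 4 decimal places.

Chaining the interval survival probabilities: (1 − 0.2393) × (1 − 0.5364) × (1 − 0.6034) × (1 − 0.4971) × (1 − 0.6524) × (1 − 0.9262).
= 0.7607 × 0.4636 × 0.3966 × 0.5029 × 0.3476 × 0.0738 = 0.001804.

0.0018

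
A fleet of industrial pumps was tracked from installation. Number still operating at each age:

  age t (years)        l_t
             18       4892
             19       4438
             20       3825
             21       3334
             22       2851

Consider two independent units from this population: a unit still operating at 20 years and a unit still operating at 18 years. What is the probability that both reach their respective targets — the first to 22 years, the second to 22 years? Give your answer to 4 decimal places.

0.4344

p₁ = l_22/l_20 = 2851/3825 = 0.745359; p₂ = l_22/l_18 = 2851/4892 = 0.582788.
P(both) = p₁ × p₂ = 0.745359 × 0.582788 = 0.434386.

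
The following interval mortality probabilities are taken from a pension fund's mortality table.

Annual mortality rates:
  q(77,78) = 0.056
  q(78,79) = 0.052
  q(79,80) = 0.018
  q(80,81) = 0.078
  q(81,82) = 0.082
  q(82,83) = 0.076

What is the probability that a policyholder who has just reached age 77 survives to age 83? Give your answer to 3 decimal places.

0.687

The overall survival probability is (1 − 0.056) × (1 − 0.052) × (1 − 0.018) × (1 − 0.078) × (1 − 0.082) × (1 − 0.076).
= 0.944 × 0.948 × 0.982 × 0.922 × 0.918 × 0.924 = 0.687286.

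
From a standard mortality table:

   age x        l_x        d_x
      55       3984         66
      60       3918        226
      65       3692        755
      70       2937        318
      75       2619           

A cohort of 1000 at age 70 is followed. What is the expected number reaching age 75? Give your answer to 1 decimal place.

891.7

The relevant probability is 2619/2937 = 0.891726.
Expected number = 1000 × 0.891726 = 891.7.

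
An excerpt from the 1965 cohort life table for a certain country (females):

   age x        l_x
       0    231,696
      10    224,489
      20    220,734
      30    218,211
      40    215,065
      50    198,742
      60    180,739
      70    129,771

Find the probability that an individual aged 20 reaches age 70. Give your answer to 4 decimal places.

0.5879

The conditional survival probability is l_70/l_20 = 129,771/220,734 = 0.587907.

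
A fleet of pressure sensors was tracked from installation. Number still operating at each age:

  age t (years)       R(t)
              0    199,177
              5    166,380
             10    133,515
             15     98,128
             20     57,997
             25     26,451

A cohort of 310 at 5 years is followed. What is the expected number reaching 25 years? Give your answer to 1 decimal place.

The relevant probability is 26,451/166,380 = 0.158979.
Expected number = 310 × 0.158979 = 49.3.

49.3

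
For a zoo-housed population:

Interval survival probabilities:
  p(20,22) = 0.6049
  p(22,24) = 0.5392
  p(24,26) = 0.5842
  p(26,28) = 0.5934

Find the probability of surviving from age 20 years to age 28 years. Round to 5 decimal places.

0.11307

P(survive 20→28) = 0.6049 × 0.5392 × 0.5842 × 0.5934.
= 0.113069.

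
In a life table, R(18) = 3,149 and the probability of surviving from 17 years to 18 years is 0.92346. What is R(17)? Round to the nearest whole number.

3410

R(17) = R(18) / p = 3,149 / 0.92346 = 3410.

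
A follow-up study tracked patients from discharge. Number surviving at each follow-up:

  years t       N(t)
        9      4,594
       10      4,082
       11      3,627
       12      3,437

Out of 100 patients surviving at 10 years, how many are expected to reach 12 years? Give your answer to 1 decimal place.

84.2

The relevant probability is 3,437/4,082 = 0.841989.
Expected number = 100 × 0.841989 = 84.2.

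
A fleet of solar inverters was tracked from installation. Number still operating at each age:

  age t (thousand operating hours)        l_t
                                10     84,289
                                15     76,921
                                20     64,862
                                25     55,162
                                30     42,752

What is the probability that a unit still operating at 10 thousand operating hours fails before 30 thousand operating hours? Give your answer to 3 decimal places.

P(fail before 30 | operational at 10) = 1 − l_30/l_10 = 1 − 42,752/84,289 = (41,537)/84,289 = 0.492793.

0.493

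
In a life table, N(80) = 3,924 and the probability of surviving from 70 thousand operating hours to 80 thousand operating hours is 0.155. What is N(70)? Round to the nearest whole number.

N(70) = N(80) / p = 3,924 / 0.155 = 25316.

25316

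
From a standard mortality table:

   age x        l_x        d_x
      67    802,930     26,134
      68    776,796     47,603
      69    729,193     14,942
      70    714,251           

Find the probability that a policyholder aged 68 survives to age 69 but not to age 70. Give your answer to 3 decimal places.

We want 1|1q68 = (l_69 − l_70)/l_68.
This is the probability of reaching 69 but not 70, conditional on being alive at 68: (l_69 − l_70) / l_68.
= (729,193 − 714,251) / 776,796 = 14,942 / 776,796 = 0.019235.

0.019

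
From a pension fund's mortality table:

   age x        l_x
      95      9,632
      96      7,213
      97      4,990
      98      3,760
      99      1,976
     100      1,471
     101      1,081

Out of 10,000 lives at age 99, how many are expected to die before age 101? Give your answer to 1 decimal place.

The relevant probability is 1 − 1,081/1,976 = 0.452935.
Expected number = 10,000 × 0.452935 = 4529.4.

4529.4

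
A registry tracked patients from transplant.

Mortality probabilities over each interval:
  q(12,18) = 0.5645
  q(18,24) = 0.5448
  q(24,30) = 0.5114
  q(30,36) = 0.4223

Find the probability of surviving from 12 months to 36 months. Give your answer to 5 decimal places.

0.05596

The overall survival probability is (1 − 0.5645) × (1 − 0.5448) × (1 − 0.5114) × (1 − 0.4223).
= 0.4355 × 0.4552 × 0.4886 × 0.5777 = 0.055956.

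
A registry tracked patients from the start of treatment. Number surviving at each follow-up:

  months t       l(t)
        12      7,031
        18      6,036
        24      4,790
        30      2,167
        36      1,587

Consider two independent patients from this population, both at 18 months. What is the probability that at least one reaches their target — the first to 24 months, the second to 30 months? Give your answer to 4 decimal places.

0.8677

p₁ = l(24)/l(18) = 4,790/6,036 = 0.793572; p₂ = l(30)/l(18) = 2,167/6,036 = 0.359013.
P(at least one) = 1 − (1−p₁)(1−p₂) = 1 − 0.206428 × 0.640987 = 0.867682.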